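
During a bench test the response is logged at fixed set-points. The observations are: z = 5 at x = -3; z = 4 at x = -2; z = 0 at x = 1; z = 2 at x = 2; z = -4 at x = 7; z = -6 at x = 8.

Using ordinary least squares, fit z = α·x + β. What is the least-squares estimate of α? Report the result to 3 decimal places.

α = -0.945

Setting ∂/∂α … = 0 gives: 131·α + 13·β = -95;  13·α + 6·β = 1.
(Σx·x = 131, Σx = 13, Σ1 = 6, Σx·z = -95, Σz = 1.)
Eliminating β: 6·(row 1) − 13·(row 2) gives 617·α = 6·(-95) − 13·1 = -583, so α = -583/617.
Then β = (1 − 13·(-583/617))/6 = 1366/617.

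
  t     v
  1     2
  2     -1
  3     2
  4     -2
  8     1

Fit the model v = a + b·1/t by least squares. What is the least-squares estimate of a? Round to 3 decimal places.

a = -0.465

MᵀM·[a, b]ᵀ = Mᵀv reads: 5·a + (53/24)·b = 2;  (53/24)·a + (829/576)·b = 43/24.
det = 5·(829/576) − (53/24)² = 167/72.
a = (2·(829/576) − (53/24)·(43/24))/(167/72) = -621/1336; b = (5·(43/24) − (53/24)·2)/(167/72) = 327/167.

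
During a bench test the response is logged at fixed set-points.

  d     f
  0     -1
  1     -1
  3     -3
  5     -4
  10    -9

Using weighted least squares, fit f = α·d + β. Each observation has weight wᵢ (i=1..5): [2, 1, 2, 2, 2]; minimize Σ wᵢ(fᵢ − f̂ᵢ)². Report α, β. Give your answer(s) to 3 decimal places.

With design matrix A, AᵀWA = [[269, 37]; [37, 9]] and AᵀWf = [-239, -35]ᵀ.
Determinant 269·9 − 37² = 1052.
α = ((-239)·9 − 37·(-35))/1052 = -214/263; β = (269·(-35) − 37·(-239))/1052 = -143/263.

α = -0.814, β = -0.544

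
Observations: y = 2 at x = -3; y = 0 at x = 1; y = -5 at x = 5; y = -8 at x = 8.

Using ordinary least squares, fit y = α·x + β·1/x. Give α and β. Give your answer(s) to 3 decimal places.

α = -1.007, β = 1.166

Sums needed: Σx·x = 99, Σx·1/x = 4, Σ1/x·1/x = 16801/14400.
Right-hand side: Σx·y = -95, Σ1/x·y = -8/3.
Normal equations: [[99, 4]; [4, 16801/14400]]·[α, β]ᵀ = [-95, -8/3]ᵀ.
Eliminating β: (16801/14400)·(row 1) − 4·(row 2) gives (159211/1600)·α = (16801/14400)·(-95) − 4·(-8/3) = -288499/2880, so α = -1442495/1432899.
Then β = ((-8/3) − 4·(-1442495/1432899))/(16801/14400) = 185600/159211.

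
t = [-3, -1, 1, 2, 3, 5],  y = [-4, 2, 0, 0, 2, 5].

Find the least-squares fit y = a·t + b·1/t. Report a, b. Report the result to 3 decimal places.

a = 1.114, b = -2.262

With design matrix X, XᵀX = [[49, 6]; [6, 2261/900]] and Xᵀy = [41, 1]ᵀ.
Eliminating b: (2261/900)·(row 1) − 6·(row 2) gives (78389/900)·a = (2261/900)·41 − 6·1 = 87301/900, so a = 87301/78389.
Then b = (1 − 6·(87301/78389))/(2261/900) = -177300/78389.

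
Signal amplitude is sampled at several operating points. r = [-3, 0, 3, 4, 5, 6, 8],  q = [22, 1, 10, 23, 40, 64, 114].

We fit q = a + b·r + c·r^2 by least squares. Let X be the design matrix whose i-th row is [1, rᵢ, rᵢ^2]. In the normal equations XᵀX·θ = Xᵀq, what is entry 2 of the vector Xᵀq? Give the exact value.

Entry 2 ↔ basis r, so (Xᵀq)_{2} = Σᵢ (r)·qᵢ = (-3)·(22) + (0)·(1) + (3)·(10) + (4)·(23) + (5)·(40) + (6)·(64) + (8)·(114) = 1552.

1552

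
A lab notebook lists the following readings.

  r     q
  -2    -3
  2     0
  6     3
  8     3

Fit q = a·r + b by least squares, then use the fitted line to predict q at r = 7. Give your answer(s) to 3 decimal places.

Forming XᵀX = [[108, 14]; [14, 4]] and Xᵀq = [48, 3]ᵀ gives XᵀX·[a, b]ᵀ = Xᵀq.
Δ = 108·4 − 14² = 236.
a = (48·4 − 14·3)/236 = 75/118; b = (108·3 − 14·48)/236 = -87/59.
At r = 7: q̂ = (75/118)·(7) + (-87/59)·(1) = 351/118.

q̂ = 2.975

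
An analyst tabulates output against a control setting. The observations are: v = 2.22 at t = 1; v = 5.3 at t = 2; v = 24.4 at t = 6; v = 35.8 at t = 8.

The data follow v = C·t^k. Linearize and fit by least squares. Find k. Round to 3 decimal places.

k = 1.346

Let Y = ln v. Fitting Y = k·ln t + ln C by least squares:
Σln t = 4.5643, Σ(ln t)² = 8.0149, Σln v = 9.2377, Σln t·ln v = 14.3200.
Equations: 8.0149·k + 4.5643·ln C = 14.3200;  4.5643·k + 4·ln C = 9.2377.
Slope k = (n·Σln t·ln v − Σln t·Σln v)/(n·Σ(ln t)² − (Σln t)²) = (4·14.3200 − 4.5643·9.2377)/11.2265 = 1.34645; ln C = (Σln v − k·Σln t)/n = 0.77302.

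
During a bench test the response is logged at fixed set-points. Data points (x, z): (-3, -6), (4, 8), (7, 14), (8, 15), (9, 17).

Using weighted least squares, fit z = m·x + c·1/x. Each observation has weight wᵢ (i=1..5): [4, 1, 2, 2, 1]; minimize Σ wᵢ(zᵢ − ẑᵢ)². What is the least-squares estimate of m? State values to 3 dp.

The normal system MᵀWM·[m, c]ᵀ = MᵀWz is [[359, 10]; [10, 75107/127008]]·[m, c]ᵀ = [693, 707/36]ᵀ.
Eliminating c: (75107/127008)·(row 1) − 10·(row 2) gives (14262613/127008)·m = (75107/127008)·693 − 10·(707/36) = 143419/672, so m = 27106191/14262613.
Then c = ((707/36) − 10·(27106191/14262613))/(75107/127008) = 15286824/14262613.

m = 1.901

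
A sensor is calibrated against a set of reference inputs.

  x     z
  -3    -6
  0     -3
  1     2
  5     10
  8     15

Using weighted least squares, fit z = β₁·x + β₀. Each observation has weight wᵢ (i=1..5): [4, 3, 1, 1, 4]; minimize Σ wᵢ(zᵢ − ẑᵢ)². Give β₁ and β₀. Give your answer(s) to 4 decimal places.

β₁ = 1.9774, β₀ = -0.9549

Sums needed: Σwᵢ·x·x = 318, Σwᵢ·x = 26, Σwᵢ·1 = 13.
For AᵀWz: Σwᵢ·x·z = 604, Σwᵢ·z = 39.
Normal equations: [[318, 26]; [26, 13]]·[β₁, β₀]ᵀ = [604, 39]ᵀ.
Eliminating β₀: 13·(row 1) − 26·(row 2) gives 3458·β₁ = 13·604 − 26·39 = 6838, so β₁ = 263/133.
Then β₀ = (39 − 26·(263/133))/13 = -127/133.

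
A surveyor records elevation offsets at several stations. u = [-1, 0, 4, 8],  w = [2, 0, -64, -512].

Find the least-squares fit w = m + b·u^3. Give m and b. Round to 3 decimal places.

m = 0.363, b = -1.001

Sums needed: Σ1 = 4, Σu^3 = 575, Σu^3·u^3 = 266241.
Moment sums: Σw = -574, Σu^3·w = -266242.
Normal equations: [[4, 575]; [575, 266241]]·[m, b]ᵀ = [-574, -266242]ᵀ.
Eliminating b: 266241·(row 1) − 575·(row 2) gives 734339·m = 266241·(-574) − 575·(-266242) = 266816, so m = 266816/734339.
Then b = ((-266242) − 575·(266816/734339))/266241 = -734918/734339.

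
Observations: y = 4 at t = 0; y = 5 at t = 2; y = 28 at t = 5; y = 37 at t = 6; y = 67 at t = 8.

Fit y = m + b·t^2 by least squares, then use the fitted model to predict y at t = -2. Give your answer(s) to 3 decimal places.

ŷ = 6.421

Entries of AᵀA: Σ1 = 5, Σt^2 = 129, Σt^2·t^2 = 6033.
Moment sums: Σy = 141, Σt^2·y = 6340.
Determinant 5·6033 − 129² = 13524.
m = (141·6033 − 129·6340)/13524 = 10931/4508; b = (5·6340 − 129·141)/13524 = 13511/13524.
At t = -2: ŷ = (10931/4508)·(1) + (13511/13524)·(4) = 86837/13524.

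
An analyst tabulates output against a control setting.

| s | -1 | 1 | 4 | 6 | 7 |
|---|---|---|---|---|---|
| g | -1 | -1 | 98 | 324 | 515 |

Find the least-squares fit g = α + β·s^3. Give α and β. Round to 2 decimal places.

α = -0.22, β = 1.50

Normal-equation sums: Σ1 = 5, Σs^3 = 623, Σs^3·s^3 = 168403.
And Σg = 935, Σs^3·g = 252901.
So AᵀA·[α, β]ᵀ = Aᵀg: [[5, 623]; [623, 168403]]·[α, β]ᵀ = [935, 252901]ᵀ.
det = 5·168403 − 623² = 453886.
α = (935·168403 − 623·252901)/453886 = -50259/226943; β = (5·252901 − 623·935)/453886 = 341000/226943.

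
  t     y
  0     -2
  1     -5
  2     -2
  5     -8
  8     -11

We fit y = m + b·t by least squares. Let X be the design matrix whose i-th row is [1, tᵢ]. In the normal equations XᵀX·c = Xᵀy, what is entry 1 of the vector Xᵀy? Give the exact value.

Entry 1 ↔ basis 1, so (Xᵀy)_{1} = Σᵢ yᵢ = (1)·(-2) + (1)·(-5) + (1)·(-2) + (1)·(-8) + (1)·(-11) = -28.

-28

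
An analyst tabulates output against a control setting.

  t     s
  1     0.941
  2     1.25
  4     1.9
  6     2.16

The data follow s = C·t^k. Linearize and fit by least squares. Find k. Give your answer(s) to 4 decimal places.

Linearized form: ln s = k·ln t + ln C. From the 4 transformed points,
AᵀA = [[5.6127, 3.8712]; [3.8712, 4]], rhs = [2.4243, 1.5743]ᵀ  (here Σln t = 3.8712, Σ(ln t)² = 5.6127, Σln s = 1.5743, Σln t·ln s = 2.4243).
Solving (det = 7.4645): k = 0.48267, ln C = -0.07355.

k = 0.4827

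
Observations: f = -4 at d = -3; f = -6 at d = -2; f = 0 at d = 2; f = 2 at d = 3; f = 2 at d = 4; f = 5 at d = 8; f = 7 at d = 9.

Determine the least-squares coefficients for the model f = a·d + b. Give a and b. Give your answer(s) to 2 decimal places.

Setting ∂/∂a … = 0 gives: 187·a + 21·b = 141;  21·a + 7·b = 6.
Determinant 187·7 − 21² = 868.
a = (141·7 − 21·6)/868 = 123/124; b = (187·6 − 21·141)/868 = -1839/868.

a = 0.99, b = -2.12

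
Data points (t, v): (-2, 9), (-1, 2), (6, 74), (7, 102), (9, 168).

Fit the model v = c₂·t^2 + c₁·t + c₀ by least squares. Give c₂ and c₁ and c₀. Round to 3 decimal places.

The normal equations are: 10275·c₂ + 1279·c₁ + 171·c₀ = 21308;  1279·c₂ + 171·c₁ + 19·c₀ = 2650;  171·c₂ + 19·c₁ + 5·c₀ = 355.
(Σt^2·t^2 = 10275, Σt^2·t = 1279, Σt^2 = 171, Σt·t = 171, Σt = 19, Σ1 = 5, Σt^2·v = 21308, Σt·v = 2650, Σv = 355.)
Solving the 3×3 system (Gaussian elimination) gives c₂ = 2094/997, c₁ = -5381/25922, c₀ = -1075/25922.

c₂ = 2.100, c₁ = -0.208, c₀ = -0.041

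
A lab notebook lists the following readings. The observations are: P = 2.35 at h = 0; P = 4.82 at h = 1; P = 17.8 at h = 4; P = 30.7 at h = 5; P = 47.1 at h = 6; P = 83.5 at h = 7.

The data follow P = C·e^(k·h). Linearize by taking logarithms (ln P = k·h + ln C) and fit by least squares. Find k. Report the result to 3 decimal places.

k = 0.492

Linearized form: ln P = k·h + ln C. From the 6 transformed points,
Σh = 23.0000, Σ(h)² = 127.0000, Σln P = 17.0078, Σh·ln P = 84.2984.
Normal system: [[127.0000, 23.0000]; [23.0000, 6]]·[k, ln C]ᵀ = [84.2984, 17.0078]ᵀ.
Δ = 127.0000·6 − (23.0000)² = 233.0000; k = (84.2984·6 − 23.0000·17.0078)/233.0000 = 0.49190, ln C = (127.0000·17.0078 − 23.0000·84.2984)/233.0000 = 0.94902.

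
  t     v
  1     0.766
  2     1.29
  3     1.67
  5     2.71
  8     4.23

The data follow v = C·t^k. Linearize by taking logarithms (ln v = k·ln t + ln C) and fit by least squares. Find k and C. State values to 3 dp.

k = 0.817, C = 0.735

Let Y = ln v. Fitting Y = k·ln t + ln C by least squares:
Σln t = 5.4806, Σ(ln t)² = 8.6018, Σln v = 2.9400, Σln t·ln v = 5.3434.
Equations: 8.6018·k + 5.4806·ln C = 5.3434;  5.4806·k + 5·ln C = 2.9400.
Slope k = (n·Σln t·ln v − Σln t·Σln v)/(n·Σ(ln t)² − (Σln t)²) = (5·5.3434 − 5.4806·2.9400)/12.9714 = 0.81746; ln C = (Σln v − k·Σln t)/n = -0.30804, so C = exp(-0.30804) = 0.73489.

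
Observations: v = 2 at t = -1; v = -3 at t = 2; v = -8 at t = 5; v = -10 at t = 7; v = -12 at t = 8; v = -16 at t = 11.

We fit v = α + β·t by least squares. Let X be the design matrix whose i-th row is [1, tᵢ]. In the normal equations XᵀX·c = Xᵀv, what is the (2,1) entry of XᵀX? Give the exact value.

Row 2 ↔ basis t, column 1 ↔ basis 1, so (XᵀX)_{2,1} = Σᵢ t = (-1)·(1) + (2)·(1) + (5)·(1) + (7)·(1) + (8)·(1) + (11)·(1) = 32.

32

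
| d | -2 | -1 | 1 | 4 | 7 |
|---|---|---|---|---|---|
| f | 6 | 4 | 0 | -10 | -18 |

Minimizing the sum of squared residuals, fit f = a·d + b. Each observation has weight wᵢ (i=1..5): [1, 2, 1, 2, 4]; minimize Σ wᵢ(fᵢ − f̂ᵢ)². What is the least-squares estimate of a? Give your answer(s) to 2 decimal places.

a = -2.75

From the data, Σwᵢ·d·d = 235, Σwᵢ·d = 33, Σwᵢ·1 = 10.
Moment sums: Σwᵢ·d·f = -604, Σwᵢ·f = -78.
Eliminating b: 10·(row 1) − 33·(row 2) gives 1261·a = 10·(-604) − 33·(-78) = -3466, so a = -3466/1261.
Then b = ((-78) − 33·(-3466/1261))/10 = 1602/1261.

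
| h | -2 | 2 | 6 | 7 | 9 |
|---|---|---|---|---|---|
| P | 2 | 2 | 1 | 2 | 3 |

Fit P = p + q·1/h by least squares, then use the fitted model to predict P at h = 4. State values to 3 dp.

Forming MᵀM = [[5, 53/126]; [53/126, 8899/15876]] and MᵀP = [10, 11/14]ᵀ gives MᵀM·[p, q]ᵀ = MᵀP.
det = 5·(8899/15876) − (53/126)² = 20843/7938.
p = (10·(8899/15876) − (53/126)·(11/14))/(20843/7938) = 83743/41686; q = (5·(11/14) − (53/126)·10)/(20843/7938) = -2205/20843.
At h = 4: P̂ = (83743/41686)·(1) + (-2205/20843)·(1/4) = 8699/4388.

P̂ = 1.982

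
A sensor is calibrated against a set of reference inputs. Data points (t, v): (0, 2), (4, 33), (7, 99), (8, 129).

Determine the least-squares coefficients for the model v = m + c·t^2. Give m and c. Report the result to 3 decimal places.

m = 1.651, c = 1.988

Forming MᵀM = [[4, 129]; [129, 6753]] and Mᵀv = [263, 13635]ᵀ gives MᵀM·[m, c]ᵀ = Mᵀv.
Eliminating c: 6753·(row 1) − 129·(row 2) gives 10371·m = 6753·263 − 129·13635 = 17124, so m = 5708/3457.
Then c = (13635 − 129·(5708/3457))/6753 = 6871/3457.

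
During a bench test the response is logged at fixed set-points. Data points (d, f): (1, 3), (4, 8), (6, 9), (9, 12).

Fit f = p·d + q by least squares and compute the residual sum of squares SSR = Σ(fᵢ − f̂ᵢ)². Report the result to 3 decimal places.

Sums needed: Σd·d = 134, Σd = 20, Σ1 = 4.
Moment sums: Σd·f = 197, Σf = 32.
det = 134·4 − 20² = 136.
p = (197·4 − 20·32)/136 = 37/34; q = (134·32 − 20·197)/136 = 87/34.
Residuals: -11/17, 37/34, -3/34, -6/17; SSR = 59/34.

SSR = 1.735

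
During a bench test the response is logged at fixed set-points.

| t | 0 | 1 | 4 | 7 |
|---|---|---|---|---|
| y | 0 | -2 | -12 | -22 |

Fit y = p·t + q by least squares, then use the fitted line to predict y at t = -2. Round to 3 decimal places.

ŷ = 7.000

AᵀA·[p, q]ᵀ = Aᵀy reads: 66·p + 12·q = -204;  12·p + 4·q = -36.
Δ = 66·4 − 12² = 120.
p = ((-204)·4 − 12·(-36))/120 = -16/5; q = (66·(-36) − 12·(-204))/120 = 3/5.
At t = -2: ŷ = (-16/5)·(-2) + (3/5)·(1) = 7.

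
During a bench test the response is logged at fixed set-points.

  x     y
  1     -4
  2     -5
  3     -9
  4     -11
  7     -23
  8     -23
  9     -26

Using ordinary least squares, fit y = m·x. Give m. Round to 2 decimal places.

The normal system MᵀM·[m]ᵀ = Mᵀy is [[224]]·[m]ᵀ = [-664]ᵀ.
Hence m = -664 / 224 ≈ -2.96429.

m = -2.96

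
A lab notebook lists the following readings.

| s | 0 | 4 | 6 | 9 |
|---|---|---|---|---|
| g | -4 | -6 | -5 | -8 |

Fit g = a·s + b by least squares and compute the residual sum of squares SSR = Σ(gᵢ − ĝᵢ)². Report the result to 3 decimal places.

SSR = 2.187

Forming XᵀX = [[133, 19]; [19, 4]] and Xᵀg = [-126, -23]ᵀ gives XᵀX·[a, b]ᵀ = Xᵀg.
Eliminating b: 4·(row 1) − 19·(row 2) gives 171·a = 4·(-126) − 19·(-23) = -67, so a = -67/171.
Then b = ((-23) − 19·(-67/171))/4 = -35/9.
Residuals: -1/9, -31/57, 212/171, -100/171; SSR = 374/171.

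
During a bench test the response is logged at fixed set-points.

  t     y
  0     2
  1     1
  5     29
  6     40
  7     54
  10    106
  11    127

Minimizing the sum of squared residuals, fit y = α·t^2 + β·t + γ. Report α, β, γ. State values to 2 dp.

XᵀX·[α, β, γ]ᵀ = Xᵀy reads: 28964·α + 3016·β + 332·γ = 30779;  3016·α + 332·β + 40·γ = 3221;  332·α + 40·β + 7·γ = 359.
Inverting the 3×3 Gram matrix, [α, β, γ]ᵀ = [199117/201684, 126661/201684, 2094/2401]ᵀ.

α = 0.99, β = 0.63, γ = 0.87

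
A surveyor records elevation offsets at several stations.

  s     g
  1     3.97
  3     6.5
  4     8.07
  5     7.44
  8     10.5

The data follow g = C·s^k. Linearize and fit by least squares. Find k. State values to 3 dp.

k = 0.453

Linearized form: ln g = k·ln s + ln C. From the 5 transformed points,
Σln s = 6.1738, Σ(ln s)² = 10.0431, Σln g = 9.6970, Σln s·ln g = 13.0707.
Equations: 10.0431·k + 6.1738·ln C = 13.0707;  6.1738·k + 5·ln C = 9.6970.
Slope k = (n·Σln s·ln g − Σln s·Σln g)/(n·Σ(ln s)² − (Σln s)²) = (5·13.0707 − 6.1738·9.6970)/12.1000 = 0.45341; ln C = (Σln g − k·Σln s)/n = 1.37954.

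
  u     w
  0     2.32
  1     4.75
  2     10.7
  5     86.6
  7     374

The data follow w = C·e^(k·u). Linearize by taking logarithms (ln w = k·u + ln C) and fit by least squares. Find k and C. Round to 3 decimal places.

k = 0.724, C = 2.363

Linearized form: ln w = k·u + ln C. From the 5 transformed points,
Σu = 15.0000, Σ(u)² = 79.0000, Σln w = 15.1555, Σu·ln w = 70.0749.
Equations: 79.0000·k + 15.0000·ln C = 70.0749;  15.0000·k + 5·ln C = 15.1555.
Slope k = (n·Σu·ln w − Σu·Σln w)/(n·Σ(u)² − (Σu)²) = (5·70.0749 − 15.0000·15.1555)/170.0000 = 0.72378; ln C = (Σln w − k·Σu)/n = 0.85977, so C = exp(0.85977) = 2.36263.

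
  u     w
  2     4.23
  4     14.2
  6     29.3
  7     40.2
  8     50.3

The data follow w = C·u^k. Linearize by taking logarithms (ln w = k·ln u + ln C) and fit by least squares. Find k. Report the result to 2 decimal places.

k = 1.79

Taking logs, ln w = k·ln u + ln C, so regress ln w on ln u.
Over the data: Σln u = 7.8966, Σ(ln u)² = 13.7233, Σln w = 15.0849, Σln u·ln w = 26.0649.
Normal system: [[13.7233, 7.8966]; [7.8966, 5]]·[k, ln C]ᵀ = [26.0649, 15.0849]ᵀ.
Slope k = (n·Σln u·ln w − Σln u·Σln w)/(n·Σ(ln u)² − (Σln u)²) = (5·26.0649 − 7.8966·15.0849)/6.2610 = 1.78973; ln C = (Σln w − k·Σln u)/n = 0.19044.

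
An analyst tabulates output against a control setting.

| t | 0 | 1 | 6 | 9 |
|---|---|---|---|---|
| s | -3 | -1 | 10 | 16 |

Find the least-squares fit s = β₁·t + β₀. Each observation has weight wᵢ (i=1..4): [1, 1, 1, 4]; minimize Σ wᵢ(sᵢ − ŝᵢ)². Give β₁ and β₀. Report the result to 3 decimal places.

β₁ = 2.117, β₀ = -3.001

The normal system MᵀWM·[β₁, β₀]ᵀ = MᵀWs is [[361, 43]; [43, 7]]·[β₁, β₀]ᵀ = [635, 70]ᵀ.
Eliminating β₀: 7·(row 1) − 43·(row 2) gives 678·β₁ = 7·635 − 43·70 = 1435, so β₁ = 1435/678.
Then β₀ = (70 − 43·(1435/678))/7 = -2035/678.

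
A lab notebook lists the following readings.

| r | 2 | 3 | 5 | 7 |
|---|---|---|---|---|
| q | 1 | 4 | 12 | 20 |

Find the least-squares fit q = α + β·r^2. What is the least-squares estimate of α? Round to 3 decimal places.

α = 0.144

The normal system MᵀM·[α, β]ᵀ = Mᵀq is [[4, 87]; [87, 3123]]·[α, β]ᵀ = [37, 1320]ᵀ.
Δ = 4·3123 − 87² = 4923.
α = (37·3123 − 87·1320)/4923 = 79/547; β = (4·1320 − 87·37)/4923 = 229/547.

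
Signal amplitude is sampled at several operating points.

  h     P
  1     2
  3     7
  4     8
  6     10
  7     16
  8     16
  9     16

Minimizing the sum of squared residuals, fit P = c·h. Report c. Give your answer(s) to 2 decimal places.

The normal system MᵀM·[c]ᵀ = MᵀP is [[256]]·[c]ᵀ = [499]ᵀ.
c = 499/256 = 1.94922.

c = 1.95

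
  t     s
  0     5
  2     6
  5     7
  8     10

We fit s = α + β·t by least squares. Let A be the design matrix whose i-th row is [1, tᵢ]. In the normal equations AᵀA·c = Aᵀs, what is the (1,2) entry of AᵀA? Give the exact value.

15

Row 1 ↔ basis 1, column 2 ↔ basis t, so (AᵀA)_{1,2} = Σᵢ t = (1)·(0) + (1)·(2) + (1)·(5) + (1)·(8) = 15.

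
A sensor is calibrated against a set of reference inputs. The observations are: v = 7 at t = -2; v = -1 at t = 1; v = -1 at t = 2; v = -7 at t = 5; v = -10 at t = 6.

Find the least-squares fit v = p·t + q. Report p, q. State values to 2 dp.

p = -2.02, q = 2.45

Compute the Gram sums: Σt·t = 70, Σt = 12, Σ1 = 5.
And Σt·v = -112, Σv = -12.
So MᵀM·[p, q]ᵀ = Mᵀv: [[70, 12]; [12, 5]]·[p, q]ᵀ = [-112, -12]ᵀ.
Eliminating q: 5·(row 1) − 12·(row 2) gives 206·p = 5·(-112) − 12·(-12) = -416, so p = -208/103.
Then q = ((-12) − 12·(-208/103))/5 = 252/103.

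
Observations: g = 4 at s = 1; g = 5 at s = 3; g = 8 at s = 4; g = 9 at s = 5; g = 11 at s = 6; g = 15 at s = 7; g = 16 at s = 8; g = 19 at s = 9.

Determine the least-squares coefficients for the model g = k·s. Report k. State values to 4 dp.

With design matrix X, XᵀX = [[281]] and Xᵀg = [566]ᵀ.
Hence k = 566 / 281 ≈ 2.01423.

k = 2.0142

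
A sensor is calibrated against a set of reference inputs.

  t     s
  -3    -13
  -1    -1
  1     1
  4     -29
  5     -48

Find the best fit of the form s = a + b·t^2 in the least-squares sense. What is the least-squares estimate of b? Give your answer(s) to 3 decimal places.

b = -1.997

Setting ∂/∂a … = 0 gives: 5·a + 52·b = -90;  52·a + 964·b = -1781.
det = 5·964 − 52² = 2116.
a = ((-90)·964 − 52·(-1781))/2116 = 1463/529; b = (5·(-1781) − 52·(-90))/2116 = -4225/2116.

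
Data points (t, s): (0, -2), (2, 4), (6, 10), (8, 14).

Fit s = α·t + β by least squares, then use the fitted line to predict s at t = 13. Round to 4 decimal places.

Compute the Gram sums: Σt·t = 104, Σt = 16, Σ1 = 4.
For Xᵀs: Σt·s = 180, Σs = 26.
So XᵀX·[α, β]ᵀ = Xᵀs: [[104, 16]; [16, 4]]·[α, β]ᵀ = [180, 26]ᵀ.
det = 104·4 − 16² = 160.
α = (180·4 − 16·26)/160 = 19/10; β = (104·26 − 16·180)/160 = -11/10.
At t = 13: ŝ = (19/10)·(13) + (-11/10)·(1) = 118/5.

ŝ = 23.6000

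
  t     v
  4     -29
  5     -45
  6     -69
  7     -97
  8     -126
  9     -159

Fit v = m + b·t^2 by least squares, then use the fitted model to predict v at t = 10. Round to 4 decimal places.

With design matrix X, XᵀX = [[6, 271]; [271, 15235]] and Xᵀv = [-525, -29769]ᵀ.
Eliminating b: 15235·(row 1) − 271·(row 2) gives 17969·m = 15235·(-525) − 271·(-29769) = 69024, so m = 69024/17969.
Then b = ((-29769) − 271·(69024/17969))/15235 = -36339/17969.
At t = 10: v̂ = (69024/17969)·(1) + (-36339/17969)·(100) = -509268/2567.

v̂ = -198.3903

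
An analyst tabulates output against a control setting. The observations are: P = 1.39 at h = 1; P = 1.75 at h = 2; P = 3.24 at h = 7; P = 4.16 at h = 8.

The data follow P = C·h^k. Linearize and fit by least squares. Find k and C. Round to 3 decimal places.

k = 0.503, C = 1.321

Taking logs, ln P = k·ln h + ln C, so regress ln P on ln h.
Σln h = 4.7185, Σ(ln h)² = 8.5911, Σln P = 3.4900, Σln h·ln P = 5.6397.
Equations: 8.5911·k + 4.7185·ln C = 5.6397;  4.7185·k + 4·ln C = 3.4900.
Δ = 8.5911·4 − (4.7185)² = 12.1002; k = (5.6397·4 − 4.7185·3.4900)/12.1002 = 0.50341, ln C = (8.5911·3.4900 − 4.7185·5.6397)/12.1002 = 0.27867, so C = exp(0.27867) = 1.32137.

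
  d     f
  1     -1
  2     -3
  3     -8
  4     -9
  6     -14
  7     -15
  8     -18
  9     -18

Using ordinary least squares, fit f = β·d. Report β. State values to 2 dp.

The normal equations are: 260·β = -562.
Hence β = -562 / 260 ≈ -2.16154.

β = -2.16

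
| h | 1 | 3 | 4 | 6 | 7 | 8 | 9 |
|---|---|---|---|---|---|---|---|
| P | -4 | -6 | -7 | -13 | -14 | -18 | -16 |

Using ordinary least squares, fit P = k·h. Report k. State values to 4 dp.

With design matrix M, MᵀM = [[256]] and MᵀP = [-514]ᵀ.
Hence k = -514 / 256 ≈ -2.00781.

k = -2.0078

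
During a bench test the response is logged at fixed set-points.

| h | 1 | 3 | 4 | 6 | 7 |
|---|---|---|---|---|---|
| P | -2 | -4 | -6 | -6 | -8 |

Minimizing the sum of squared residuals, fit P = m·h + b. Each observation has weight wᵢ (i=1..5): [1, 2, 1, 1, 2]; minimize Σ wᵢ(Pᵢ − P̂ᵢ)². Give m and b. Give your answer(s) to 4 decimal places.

m = -0.9369, b = -1.2793

The normal system MᵀWM·[m, b]ᵀ = MᵀWP is [[169, 31]; [31, 7]]·[m, b]ᵀ = [-198, -38]ᵀ.
det = 169·7 − 31² = 222.
m = ((-198)·7 − 31·(-38))/222 = -104/111; b = (169·(-38) − 31·(-198))/222 = -142/111.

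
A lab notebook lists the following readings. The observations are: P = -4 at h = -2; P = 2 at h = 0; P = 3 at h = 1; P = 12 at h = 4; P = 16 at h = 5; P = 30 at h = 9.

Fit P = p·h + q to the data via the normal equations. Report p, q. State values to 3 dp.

p = 3.068, q = 1.142

XᵀX·[p, q]ᵀ = XᵀP reads: 127·p + 17·q = 409;  17·p + 6·q = 59.
Eliminating q: 6·(row 1) − 17·(row 2) gives 473·p = 6·409 − 17·59 = 1451, so p = 1451/473.
Then q = (59 − 17·(1451/473))/6 = 540/473.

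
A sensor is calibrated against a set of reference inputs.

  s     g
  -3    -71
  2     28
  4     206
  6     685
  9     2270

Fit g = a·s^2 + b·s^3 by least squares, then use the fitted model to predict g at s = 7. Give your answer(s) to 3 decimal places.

With design matrix X, XᵀX = [[8210, 67638]; [67638, 582986]] and Xᵀg = [211299, 1818115]ᵀ.
Δ = 8210·582986 − 67638² = 211416016.
a = (211299·582986 − 67638·1818115)/211416016 = 7524873/7550572; b = (8210·1818115 − 67638·211299)/211416016 = 22674371/7550572.
At s = 7: ĝ = (7524873/7550572)·(49) + (22674371/7550572)·(343) = 4073014015/3775286.

ĝ = 1078.862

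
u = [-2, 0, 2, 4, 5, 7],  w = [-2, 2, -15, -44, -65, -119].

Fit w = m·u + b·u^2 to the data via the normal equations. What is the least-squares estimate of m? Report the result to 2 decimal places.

m = -3.11

Forming AᵀA = [[98, 532]; [532, 3314]] and Aᵀw = [-1360, -8228]ᵀ gives AᵀA·[m, b]ᵀ = Aᵀw.
Δ = 98·3314 − 532² = 41748.
m = ((-1360)·3314 − 532·(-8228))/41748 = -10812/3479; b = (98·(-8228) − 532·(-1360))/41748 = -986/497.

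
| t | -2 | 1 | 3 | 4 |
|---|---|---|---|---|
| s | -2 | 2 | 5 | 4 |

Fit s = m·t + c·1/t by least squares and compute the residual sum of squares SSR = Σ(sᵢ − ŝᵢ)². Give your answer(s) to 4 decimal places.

The normal system XᵀX·[m, c]ᵀ = Xᵀs is [[30, 4]; [4, 205/144]]·[m, c]ᵀ = [37, 17/3]ᵀ.
Δ = 30·(205/144) − 4² = 641/24.
m = (37·(205/144) − 4·(17/3))/(641/24) = 4321/3846; c = (30·(17/3) − 4·37)/(641/24) = 528/641.
Residuals: 1267/1923, 203/3846, 1737/1282, -1346/1923; SSR = 10625/3846.

SSR = 2.7626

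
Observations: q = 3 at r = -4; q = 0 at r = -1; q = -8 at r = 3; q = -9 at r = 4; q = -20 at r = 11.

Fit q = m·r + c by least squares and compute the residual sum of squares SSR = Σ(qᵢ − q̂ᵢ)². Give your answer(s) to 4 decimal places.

SSR = 1.9567

Sums needed: Σr·r = 163, Σr = 13, Σ1 = 5.
And Σr·q = -292, Σq = -34.
So MᵀM·[m, c]ᵀ = Mᵀq: [[163, 13]; [13, 5]]·[m, c]ᵀ = [-292, -34]ᵀ.
Determinant 163·5 − 13² = 646.
m = ((-292)·5 − 13·(-34))/646 = -509/323; c = (163·(-34) − 13·(-292))/646 = -873/323.
Residuals: -194/323, 364/323, -184/323, 2/323, 12/323; SSR = 632/323.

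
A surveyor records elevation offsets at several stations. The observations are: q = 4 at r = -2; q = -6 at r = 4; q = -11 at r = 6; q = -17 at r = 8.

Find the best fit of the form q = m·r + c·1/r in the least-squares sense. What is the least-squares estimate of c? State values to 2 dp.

From the data, Σr·r = 120, Σr·1/r = 4, Σ1/r·1/r = 205/576.
And Σr·q = -234, Σ1/r·q = -179/24.
Normal equations: [[120, 4]; [4, 205/576]]·[m, c]ᵀ = [-234, -179/24]ᵀ.
det = 120·(205/576) − 4² = 641/24.
m = ((-234)·(205/576) − 4·(-179/24))/(641/24) = -5131/2564; c = (120·(-179/24) − 4·(-234))/(641/24) = 984/641.

c = 1.54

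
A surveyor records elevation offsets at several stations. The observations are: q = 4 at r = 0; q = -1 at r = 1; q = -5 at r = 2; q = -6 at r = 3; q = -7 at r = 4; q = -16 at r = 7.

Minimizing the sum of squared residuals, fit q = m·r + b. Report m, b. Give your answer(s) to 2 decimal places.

m = -2.63, b = 2.29

Entries of XᵀX: Σr·r = 79, Σr = 17, Σ1 = 6.
And Σr·q = -169, Σq = -31.
Normal equations: [[79, 17]; [17, 6]]·[m, b]ᵀ = [-169, -31]ᵀ.
det = 79·6 − 17² = 185.
m = ((-169)·6 − 17·(-31))/185 = -487/185; b = (79·(-31) − 17·(-169))/185 = 424/185.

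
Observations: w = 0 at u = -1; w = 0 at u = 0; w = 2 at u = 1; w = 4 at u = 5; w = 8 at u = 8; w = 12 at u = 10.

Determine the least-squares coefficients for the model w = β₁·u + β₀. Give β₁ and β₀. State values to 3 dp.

Sums needed: Σu·u = 191, Σu = 23, Σ1 = 6.
For Xᵀw: Σu·w = 206, Σw = 26.
Eliminating β₀: 6·(row 1) − 23·(row 2) gives 617·β₁ = 6·206 − 23·26 = 638, so β₁ = 638/617.
Then β₀ = (26 − 23·(638/617))/6 = 228/617.

β₁ = 1.034, β₀ = 0.370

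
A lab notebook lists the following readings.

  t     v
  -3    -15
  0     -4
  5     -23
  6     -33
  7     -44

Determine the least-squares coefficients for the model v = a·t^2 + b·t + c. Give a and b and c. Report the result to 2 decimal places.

a = -0.94, b = 0.86, c = -3.96

Forming XᵀX = [[4403, 657, 119]; [657, 119, 15]; [119, 15, 5]] and Xᵀv = [-4054, -576, -119]ᵀ gives XᵀX·[a, b, c]ᵀ = Xᵀv.
Row-reducing yields a = -61783/65598, b = 18779/21866, c = -129904/32799.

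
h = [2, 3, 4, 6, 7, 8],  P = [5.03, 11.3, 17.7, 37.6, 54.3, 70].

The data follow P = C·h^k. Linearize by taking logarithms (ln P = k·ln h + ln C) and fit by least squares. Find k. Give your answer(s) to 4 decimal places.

Taking logs, ln P = k·ln h + ln C, so regress ln P on ln h.
Σln h = 8.9952, Σ(ln h)² = 14.9303, Σln P = 18.7838, Σln h·ln P = 30.8734.
Normal system: [[14.9303, 8.9952]; [8.9952, 6]]·[k, ln C]ᵀ = [30.8734, 18.7838]ᵀ.
Solving (det = 8.6686): k = 1.87773, ln C = 0.31555.

k = 1.8777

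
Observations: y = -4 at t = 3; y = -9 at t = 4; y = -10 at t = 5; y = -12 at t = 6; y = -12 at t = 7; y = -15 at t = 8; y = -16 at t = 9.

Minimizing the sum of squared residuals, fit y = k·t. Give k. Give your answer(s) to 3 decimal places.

k = -1.850

With design matrix A, AᵀA = [[280]] and Aᵀy = [-518]ᵀ.
k = (-518)/280 = -1.85.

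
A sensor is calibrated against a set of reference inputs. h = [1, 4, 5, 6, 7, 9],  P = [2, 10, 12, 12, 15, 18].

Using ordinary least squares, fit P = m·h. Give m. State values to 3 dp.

Forming XᵀX = [[208]] and XᵀP = [441]ᵀ gives XᵀX·[m]ᵀ = XᵀP.
m = 441/208 = 2.12019.

m = 2.120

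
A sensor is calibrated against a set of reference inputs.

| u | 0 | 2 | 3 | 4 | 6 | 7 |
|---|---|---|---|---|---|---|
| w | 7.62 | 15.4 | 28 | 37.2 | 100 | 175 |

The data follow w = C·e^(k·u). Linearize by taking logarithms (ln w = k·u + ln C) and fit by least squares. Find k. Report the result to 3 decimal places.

Let Y = ln w. Fitting Y = k·u + ln C by least squares:
Σu = 22.0000, Σ(u)² = 114.0000, Σln w = 21.4836, Σu·ln w = 93.7151.
Normal system: [[114.0000, 22.0000]; [22.0000, 6]]·[k, ln C]ᵀ = [93.7151, 21.4836]ᵀ.
Solving (det = 200.0000): k = 0.44826, ln C = 1.93700.

k = 0.448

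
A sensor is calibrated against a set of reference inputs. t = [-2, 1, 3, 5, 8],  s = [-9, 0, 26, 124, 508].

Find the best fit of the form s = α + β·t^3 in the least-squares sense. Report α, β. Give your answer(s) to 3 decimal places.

Normal-equation sums: Σ1 = 5, Σt^3 = 657, Σt^3·t^3 = 278563.
Right-hand side: Σs = 649, Σt^3·s = 276370.
So AᵀA·[α, β]ᵀ = Aᵀs: [[5, 657]; [657, 278563]]·[α, β]ᵀ = [649, 276370]ᵀ.
Δ = 5·278563 − 657² = 961166.
α = (649·278563 − 657·276370)/961166 = -787703/961166; β = (5·276370 − 657·649)/961166 = 955457/961166.

α = -0.820, β = 0.994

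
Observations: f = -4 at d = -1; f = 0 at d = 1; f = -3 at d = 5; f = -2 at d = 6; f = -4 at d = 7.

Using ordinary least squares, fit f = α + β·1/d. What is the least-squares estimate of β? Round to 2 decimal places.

β = 1.88

XᵀX·[α, β]ᵀ = Xᵀf reads: 5·α + (107/210)·β = -13;  (107/210)·α + (92089/44100)·β = 262/105.
(Σ1 = 5, Σ1/d = 107/210, Σ1/d·1/d = 92089/44100, Σf = -13, Σ1/d·f = 262/105.)
Eliminating β: (92089/44100)·(row 1) − (107/210)·(row 2) gives (112249/11025)·α = (92089/44100)·(-13) − (107/210)·(262/105) = -50129/1764, so α = -1253225/448996.
Then β = ((262/105) − (107/210)·(-1253225/448996))/(92089/44100) = 421155/224498.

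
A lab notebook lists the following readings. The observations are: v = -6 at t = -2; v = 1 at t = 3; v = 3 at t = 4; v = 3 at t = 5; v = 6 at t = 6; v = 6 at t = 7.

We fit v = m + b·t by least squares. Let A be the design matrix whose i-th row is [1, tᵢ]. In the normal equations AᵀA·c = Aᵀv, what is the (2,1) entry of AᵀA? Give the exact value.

Row 2 ↔ basis t, column 1 ↔ basis 1, so (AᵀA)_{2,1} = Σᵢ t = (-2)·(1) + (3)·(1) + (4)·(1) + (5)·(1) + (6)·(1) + (7)·(1) = 23.

23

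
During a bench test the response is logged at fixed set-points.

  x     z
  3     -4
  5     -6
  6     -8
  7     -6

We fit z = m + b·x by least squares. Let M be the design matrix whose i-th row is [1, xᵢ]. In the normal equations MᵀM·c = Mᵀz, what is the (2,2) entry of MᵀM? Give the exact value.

Row 2 ↔ basis x, column 2 ↔ basis x, so (MᵀM)_{2,2} = Σᵢ (x)·(x) = (3)·(3) + (5)·(5) + (6)·(6) + (7)·(7) = 119.

119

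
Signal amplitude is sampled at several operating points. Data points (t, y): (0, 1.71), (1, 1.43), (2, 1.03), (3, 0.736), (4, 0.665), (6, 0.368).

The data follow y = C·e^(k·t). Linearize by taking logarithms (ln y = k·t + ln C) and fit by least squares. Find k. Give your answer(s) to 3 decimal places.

Let Y = ln y. Fitting Y = k·t + ln C by least squares:
Σt = 16.0000, Σ(t)² = 66.0000, Σln y = -0.7904, Σt·ln y = -8.1327.
Equations: 66.0000·k + 16.0000·ln C = -8.1327;  16.0000·k + 6·ln C = -0.7904.
Solving (det = 140.0000): k = -0.25821, ln C = 0.55681.

k = -0.258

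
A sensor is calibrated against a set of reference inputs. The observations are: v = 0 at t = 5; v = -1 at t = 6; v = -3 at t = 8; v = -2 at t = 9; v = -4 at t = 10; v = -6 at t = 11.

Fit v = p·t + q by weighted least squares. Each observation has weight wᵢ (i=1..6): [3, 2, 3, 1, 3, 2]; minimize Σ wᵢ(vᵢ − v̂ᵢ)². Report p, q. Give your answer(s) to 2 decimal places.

Entries of MᵀWM: Σwᵢ·t·t = 962, Σwᵢ·t = 112, Σwᵢ·1 = 14.
And Σwᵢ·t·v = -354, Σwᵢ·v = -37.
Δ = 962·14 − 112² = 924.
p = ((-354)·14 − 112·(-37))/924 = -29/33; q = (962·(-37) − 112·(-354))/924 = 2027/462.

p = -0.88, q = 4.39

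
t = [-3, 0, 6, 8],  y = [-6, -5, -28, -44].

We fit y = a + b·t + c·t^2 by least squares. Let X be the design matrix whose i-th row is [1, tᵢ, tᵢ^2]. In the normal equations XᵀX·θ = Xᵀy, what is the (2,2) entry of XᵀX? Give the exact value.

109

Row 2 ↔ basis t, column 2 ↔ basis t, so (XᵀX)_{2,2} = Σᵢ (t)·(t) = (-3)·(-3) + (0)·(0) + (6)·(6) + (8)·(8) = 109.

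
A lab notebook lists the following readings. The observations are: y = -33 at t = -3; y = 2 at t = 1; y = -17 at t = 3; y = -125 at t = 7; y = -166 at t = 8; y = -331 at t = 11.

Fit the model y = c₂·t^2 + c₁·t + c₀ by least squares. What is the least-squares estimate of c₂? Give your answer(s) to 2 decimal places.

c₂ = -3.01

Forming AᵀA = [[21301, 2187, 253]; [2187, 253, 27]; [253, 27, 6]] and Aᵀy = [-57248, -5794, -670]ᵀ gives AᵀA·[c₂, c₁, c₀]ᵀ = Aᵀy.
Row-reducing yields c₂ = -2697709/896596, c₁ = 2562035/896596, c₀ = 526088/224149.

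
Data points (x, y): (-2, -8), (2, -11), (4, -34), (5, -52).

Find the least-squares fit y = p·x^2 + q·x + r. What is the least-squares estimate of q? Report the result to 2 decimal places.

Entries of MᵀM: Σx^2·x^2 = 913, Σx^2·x = 189, Σx^2 = 49, Σx·x = 49, Σx = 9, Σ1 = 4.
Right-hand side: Σx^2·y = -1920, Σx·y = -402, Σy = -105.
MᵀM·[p, q, r]ᵀ = Mᵀy becomes [[913, 189, 49]; [189, 49, 9]; [49, 9, 4]]·[p, q, r]ᵀ = [-1920, -402, -105]ᵀ.
Inverting the 3×3 Gram matrix, [p, q, r]ᵀ = [-689/372, -429/620, -932/465]ᵀ.

q = -0.69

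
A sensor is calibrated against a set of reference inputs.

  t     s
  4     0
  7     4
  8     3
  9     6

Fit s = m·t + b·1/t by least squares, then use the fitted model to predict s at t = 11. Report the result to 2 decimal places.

ŝ = 6.94

The normal equations are: 210·m + 4·b = 106;  4·m + (28165/254016)·b = 271/168.
Δ = 210·(28165/254016) − 4² = 44057/6048.
m = (106·(28165/254016) − 4·(271/168))/(44057/6048) = 673241/925197; b = (210·(271/168) − 4·106)/(44057/6048) = -515592/44057.
At t = 11: ŝ = (673241/925197)·(11) + (-515592/44057)·(1/11) = 6421339/925197.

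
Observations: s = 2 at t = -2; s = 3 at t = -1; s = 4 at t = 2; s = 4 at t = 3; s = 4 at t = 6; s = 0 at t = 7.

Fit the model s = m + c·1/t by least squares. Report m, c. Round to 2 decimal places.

m = 2.87, c = 0.62

Normal-equation sums: Σ1 = 6, Σ1/t = -5/14, Σ1/t·1/t = 2927/1764.
Moment sums: Σs = 17, Σ1/t·s = 0.
So XᵀX·[m, c]ᵀ = Xᵀs: [[6, -5/14]; [-5/14, 2927/1764]]·[m, c]ᵀ = [17, 0]ᵀ.
Determinant 6·(2927/1764) − (-5/14)² = 5779/588.
m = (17·(2927/1764) − (-5/14)·0)/(5779/588) = 49759/17337; c = (6·0 − (-5/14)·17)/(5779/588) = 3570/5779.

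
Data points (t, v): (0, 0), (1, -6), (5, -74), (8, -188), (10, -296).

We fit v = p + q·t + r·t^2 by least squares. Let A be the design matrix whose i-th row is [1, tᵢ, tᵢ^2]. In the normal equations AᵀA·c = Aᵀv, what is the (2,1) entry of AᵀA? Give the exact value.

24

Row 2 ↔ basis t, column 1 ↔ basis 1, so (AᵀA)_{2,1} = Σᵢ t = (0)·(1) + (1)·(1) + (5)·(1) + (8)·(1) + (10)·(1) = 24.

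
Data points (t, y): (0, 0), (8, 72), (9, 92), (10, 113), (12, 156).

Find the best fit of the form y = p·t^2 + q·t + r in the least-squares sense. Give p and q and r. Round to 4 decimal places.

The normal system XᵀX·[p, q, r]ᵀ = Xᵀy is [[41393, 3969, 389]; [3969, 389, 39]; [389, 39, 5]]·[p, q, r]ᵀ = [45824, 4406, 433]ᵀ.
Inverting the 3×3 Gram matrix, [p, q, r]ᵀ = [169121/174678, 84825/58226, -7702/87339]ᵀ.

p = 0.9682, q = 1.4568, r = -0.0882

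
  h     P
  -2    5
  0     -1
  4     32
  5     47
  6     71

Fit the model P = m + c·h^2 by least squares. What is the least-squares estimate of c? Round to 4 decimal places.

c = 2.0075

Normal-equation sums: Σ1 = 5, Σh^2 = 81, Σh^2·h^2 = 2193.
For AᵀP: ΣP = 154, Σh^2·P = 4263.
Normal equations: [[5, 81]; [81, 2193]]·[m, c]ᵀ = [154, 4263]ᵀ.
Determinant 5·2193 − 81² = 4404.
m = (154·2193 − 81·4263)/4404 = -2527/1468; c = (5·4263 − 81·154)/4404 = 2947/1468.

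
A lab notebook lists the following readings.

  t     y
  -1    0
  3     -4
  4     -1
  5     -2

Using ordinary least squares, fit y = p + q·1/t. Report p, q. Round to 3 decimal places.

p = -1.856, q = -1.966

The normal system AᵀA·[p, q]ᵀ = Aᵀy is [[4, -13/60]; [-13/60, 4369/3600]]·[p, q]ᵀ = [-7, -119/60]ᵀ.
det = 4·(4369/3600) − (-13/60)² = 1923/400.
p = ((-7)·(4369/3600) − (-13/60)·(-119/60))/(1923/400) = -1190/641; q = (4·(-119/60) − (-13/60)·(-7))/(1923/400) = -1260/641.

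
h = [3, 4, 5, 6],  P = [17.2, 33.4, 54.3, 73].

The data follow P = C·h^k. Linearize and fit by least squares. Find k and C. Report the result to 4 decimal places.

With ln Pᵢ as the transformed response and ln hᵢ as the regressor:
Σln h = 5.8861, Σ(ln h)² = 8.9295, Σln P = 14.6384, Σln h·ln P = 22.1058.
Equations: 8.9295·k + 5.8861·ln C = 22.1058;  5.8861·k + 4·ln C = 14.6384.
Slope k = (n·Σln h·ln P − Σln h·Σln P)/(n·Σ(ln h)² − (Σln h)²) = (4·22.1058 − 5.8861·14.6384)/1.0716 = 2.10862; ln C = (Σln P − k·Σln h)/n = 0.55672, so C = exp(0.55672) = 1.74495.

k = 2.1086, C = 1.7449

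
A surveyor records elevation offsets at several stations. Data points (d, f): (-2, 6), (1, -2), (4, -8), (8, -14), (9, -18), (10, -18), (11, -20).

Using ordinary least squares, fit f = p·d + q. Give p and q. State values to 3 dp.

p = -1.951, q = 0.858

Normal-equation sums: Σd·d = 387, Σd = 41, Σ1 = 7.
Right-hand side: Σd·f = -720, Σf = -74.
Δ = 387·7 − 41² = 1028.
p = ((-720)·7 − 41·(-74))/1028 = -1003/514; q = (387·(-74) − 41·(-720))/1028 = 441/514.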